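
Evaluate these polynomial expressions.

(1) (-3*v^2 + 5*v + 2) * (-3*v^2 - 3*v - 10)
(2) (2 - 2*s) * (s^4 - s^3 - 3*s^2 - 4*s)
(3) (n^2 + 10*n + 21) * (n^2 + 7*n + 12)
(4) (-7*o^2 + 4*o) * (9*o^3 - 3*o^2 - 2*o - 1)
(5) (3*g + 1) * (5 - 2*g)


(1) = 9*v^4 - 6*v^3 + 9*v^2 - 56*v - 20
(2) = -2*s^5 + 4*s^4 + 4*s^3 + 2*s^2 - 8*s
(3) = n^4 + 17*n^3 + 103*n^2 + 267*n + 252
(4) = -63*o^5 + 57*o^4 + 2*o^3 - o^2 - 4*o
(5) = -6*g^2 + 13*g + 5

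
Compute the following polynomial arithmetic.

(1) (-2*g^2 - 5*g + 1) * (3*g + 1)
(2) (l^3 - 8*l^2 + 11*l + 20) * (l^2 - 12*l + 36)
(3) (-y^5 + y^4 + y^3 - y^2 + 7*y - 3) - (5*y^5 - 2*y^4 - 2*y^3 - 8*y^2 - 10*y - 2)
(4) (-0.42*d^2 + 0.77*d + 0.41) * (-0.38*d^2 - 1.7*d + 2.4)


(1) = -6*g^3 - 17*g^2 - 2*g + 1
(2) = l^5 - 20*l^4 + 143*l^3 - 400*l^2 + 156*l + 720
(3) = -6*y^5 + 3*y^4 + 3*y^3 + 7*y^2 + 17*y - 1
(4) = 0.1596*d^4 + 0.4214*d^3 - 2.4728*d^2 + 1.151*d + 0.984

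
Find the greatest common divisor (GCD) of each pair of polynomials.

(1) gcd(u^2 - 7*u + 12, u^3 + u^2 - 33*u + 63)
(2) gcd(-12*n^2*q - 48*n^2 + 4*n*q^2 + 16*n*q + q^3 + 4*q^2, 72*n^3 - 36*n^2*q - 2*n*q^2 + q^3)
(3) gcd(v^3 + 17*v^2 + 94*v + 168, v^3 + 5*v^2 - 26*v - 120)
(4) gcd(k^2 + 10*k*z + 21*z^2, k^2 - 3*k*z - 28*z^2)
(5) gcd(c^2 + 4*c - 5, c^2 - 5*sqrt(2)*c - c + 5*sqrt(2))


(1) = gcd((u - 4)*(u - 3), (u - 3)^2*(u + 7)) = u - 3
(2) = -12*n^2 + 4*n*q + q^2
(3) = gcd((v + 4)*(v + 6)*(v + 7), (v - 5)*(v + 4)*(v + 6)) = v^2 + 10*v + 24
(4) = 1
(5) = c - 1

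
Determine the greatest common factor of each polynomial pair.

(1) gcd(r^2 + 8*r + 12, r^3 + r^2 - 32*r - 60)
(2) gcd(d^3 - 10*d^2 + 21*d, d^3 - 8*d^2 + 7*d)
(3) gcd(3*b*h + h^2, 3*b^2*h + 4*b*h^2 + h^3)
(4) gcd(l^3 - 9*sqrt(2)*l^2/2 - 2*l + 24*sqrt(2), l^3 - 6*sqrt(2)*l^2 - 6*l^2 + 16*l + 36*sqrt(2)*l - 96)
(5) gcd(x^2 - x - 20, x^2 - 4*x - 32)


(1) = r + 2
(2) = gcd(d*(d - 7)*(d - 3), d*(d - 7)*(d - 1)) = d^2 - 7*d
(3) = 3*b*h + h^2
(4) = l^2 - 6*sqrt(2)*l + 16
(5) = x + 4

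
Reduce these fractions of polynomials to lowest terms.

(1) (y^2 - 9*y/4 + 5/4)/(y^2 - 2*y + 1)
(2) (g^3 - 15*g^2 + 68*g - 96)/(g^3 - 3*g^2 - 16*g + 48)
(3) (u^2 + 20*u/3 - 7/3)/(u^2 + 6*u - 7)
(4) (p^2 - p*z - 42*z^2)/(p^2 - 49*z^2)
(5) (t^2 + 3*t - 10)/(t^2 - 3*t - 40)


(1) = (4*y - 5)/(4*y - 4)
(2) = (g - 8)/(g + 4)
(3) = (3*u - 1)/(3*u - 3)
(4) = (p + 6*z)/(p + 7*z)
(5) = (t - 2)/(t - 8)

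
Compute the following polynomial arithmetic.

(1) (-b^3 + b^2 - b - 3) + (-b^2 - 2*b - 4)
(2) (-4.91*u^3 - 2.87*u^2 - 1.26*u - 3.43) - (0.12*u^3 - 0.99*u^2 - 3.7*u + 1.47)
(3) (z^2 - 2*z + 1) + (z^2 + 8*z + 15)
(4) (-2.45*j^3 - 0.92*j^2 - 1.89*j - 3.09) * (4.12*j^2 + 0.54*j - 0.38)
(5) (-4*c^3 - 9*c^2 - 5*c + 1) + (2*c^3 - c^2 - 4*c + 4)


(1) = -b^3 - 3*b - 7
(2) = -5.03*u^3 - 1.88*u^2 + 2.44*u - 4.9
(3) = 2*z^2 + 6*z + 16
(4) = -10.094*j^5 - 5.1134*j^4 - 7.3526*j^3 - 13.4018*j^2 - 0.9504*j + 1.1742
(5) = -2*c^3 - 10*c^2 - 9*c + 5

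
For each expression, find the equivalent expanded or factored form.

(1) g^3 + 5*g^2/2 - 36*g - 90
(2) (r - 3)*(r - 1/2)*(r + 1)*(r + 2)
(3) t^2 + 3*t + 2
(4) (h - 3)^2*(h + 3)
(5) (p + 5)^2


(1) = (g - 6)*(g + 5/2)*(g + 6)
(2) = r^4 - r^3/2 - 7*r^2 - 5*r/2 + 3
(3) = (t + 1)*(t + 2)
(4) = h^3 - 3*h^2 - 9*h + 27
(5) = p^2 + 10*p + 25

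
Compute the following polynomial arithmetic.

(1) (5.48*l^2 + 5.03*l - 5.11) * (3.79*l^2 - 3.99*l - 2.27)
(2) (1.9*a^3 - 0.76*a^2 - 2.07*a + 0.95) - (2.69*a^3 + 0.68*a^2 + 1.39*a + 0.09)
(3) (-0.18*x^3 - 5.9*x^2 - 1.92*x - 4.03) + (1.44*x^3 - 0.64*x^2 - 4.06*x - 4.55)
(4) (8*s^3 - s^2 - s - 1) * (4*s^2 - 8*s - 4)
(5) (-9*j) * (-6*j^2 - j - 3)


(1) = 20.7692*l^4 - 2.8015*l^3 - 51.8762*l^2 + 8.9708*l + 11.5997
(2) = -0.79*a^3 - 1.44*a^2 - 3.46*a + 0.86
(3) = 1.26*x^3 - 6.54*x^2 - 5.98*x - 8.58
(4) = 32*s^5 - 68*s^4 - 28*s^3 + 8*s^2 + 12*s + 4
(5) = 54*j^3 + 9*j^2 + 27*j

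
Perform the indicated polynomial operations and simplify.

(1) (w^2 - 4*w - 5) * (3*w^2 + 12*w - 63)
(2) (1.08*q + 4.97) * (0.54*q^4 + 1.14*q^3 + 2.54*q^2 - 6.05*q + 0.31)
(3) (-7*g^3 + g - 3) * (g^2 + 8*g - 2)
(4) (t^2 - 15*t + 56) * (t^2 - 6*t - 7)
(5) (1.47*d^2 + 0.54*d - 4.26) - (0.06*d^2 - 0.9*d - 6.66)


(1) = 3*w^4 - 126*w^2 + 192*w + 315
(2) = 0.5832*q^5 + 3.915*q^4 + 8.409*q^3 + 6.0898*q^2 - 29.7337*q + 1.5407
(3) = -7*g^5 - 56*g^4 + 15*g^3 + 5*g^2 - 26*g + 6
(4) = t^4 - 21*t^3 + 139*t^2 - 231*t - 392
(5) = 1.41*d^2 + 1.44*d + 2.4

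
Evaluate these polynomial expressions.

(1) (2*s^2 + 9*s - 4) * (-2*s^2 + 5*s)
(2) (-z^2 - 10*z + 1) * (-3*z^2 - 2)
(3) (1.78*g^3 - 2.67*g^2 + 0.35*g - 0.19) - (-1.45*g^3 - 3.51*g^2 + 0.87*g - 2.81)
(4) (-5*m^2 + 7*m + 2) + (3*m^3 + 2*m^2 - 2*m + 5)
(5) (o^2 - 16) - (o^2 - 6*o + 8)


(1) = -4*s^4 - 8*s^3 + 53*s^2 - 20*s
(2) = 3*z^4 + 30*z^3 - z^2 + 20*z - 2
(3) = 3.23*g^3 + 0.84*g^2 - 0.52*g + 2.62
(4) = 3*m^3 - 3*m^2 + 5*m + 7
(5) = 6*o - 24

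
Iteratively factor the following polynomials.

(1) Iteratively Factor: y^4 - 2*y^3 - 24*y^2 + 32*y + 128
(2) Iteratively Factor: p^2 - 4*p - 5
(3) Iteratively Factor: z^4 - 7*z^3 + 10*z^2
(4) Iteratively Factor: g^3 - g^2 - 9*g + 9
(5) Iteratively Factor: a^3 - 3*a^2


(1) = (y + 4)*(y^3 - 6*y^2 + 32) = (y - 4)*(y + 4)*(y^2 - 2*y - 8) = (y - 4)*(y + 2)*(y + 4)*(y - 4)
(2) = (p + 1)*(p - 5)
(3) = (z - 5)*(z^3 - 2*z^2) = (z - 5)*(z - 2)*(z^2) = z*(z - 5)*(z - 2)*(z)
(4) = (g - 1)*(g^2 - 9) = (g - 3)*(g - 1)*(g + 3)
(5) = (a)*(a^2 - 3*a) = a*(a - 3)*(a)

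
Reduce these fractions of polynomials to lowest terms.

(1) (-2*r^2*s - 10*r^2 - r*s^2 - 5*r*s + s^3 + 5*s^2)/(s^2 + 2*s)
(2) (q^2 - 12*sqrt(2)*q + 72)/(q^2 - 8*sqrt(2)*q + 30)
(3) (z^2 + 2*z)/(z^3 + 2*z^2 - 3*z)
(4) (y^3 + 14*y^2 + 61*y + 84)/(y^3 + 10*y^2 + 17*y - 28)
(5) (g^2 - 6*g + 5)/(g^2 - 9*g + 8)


(1) = (-2*r^2*s - 10*r^2 - r*s^2 - 5*r*s + s^3 + 5*s^2)/(s^2 + 2*s)
(2) = (q^2 - 12*sqrt(2)*q + 72)/(q^2 - 8*sqrt(2)*q + 30)
(3) = (z + 2)/(z^2 + 2*z - 3)
(4) = (y + 3)/(y - 1)
(5) = (g - 5)/(g - 8)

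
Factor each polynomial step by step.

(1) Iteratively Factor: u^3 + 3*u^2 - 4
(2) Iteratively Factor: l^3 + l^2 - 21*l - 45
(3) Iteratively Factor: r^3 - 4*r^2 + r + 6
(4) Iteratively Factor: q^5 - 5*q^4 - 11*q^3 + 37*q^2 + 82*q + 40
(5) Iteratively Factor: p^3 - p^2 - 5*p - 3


(1) = (u - 1)*(u^2 + 4*u + 4) = (u - 1)*(u + 2)*(u + 2)
(2) = (l + 3)*(l^2 - 2*l - 15) = (l - 5)*(l + 3)*(l + 3)
(3) = (r + 1)*(r^2 - 5*r + 6) = (r - 3)*(r + 1)*(r - 2)
(4) = (q - 4)*(q^4 - q^3 - 15*q^2 - 23*q - 10) = (q - 4)*(q + 1)*(q^3 - 2*q^2 - 13*q - 10) = (q - 4)*(q + 1)^2*(q^2 - 3*q - 10) = (q - 5)*(q - 4)*(q + 1)^2*(q + 2)
(5) = (p + 1)*(p^2 - 2*p - 3) = (p + 1)^2*(p - 3)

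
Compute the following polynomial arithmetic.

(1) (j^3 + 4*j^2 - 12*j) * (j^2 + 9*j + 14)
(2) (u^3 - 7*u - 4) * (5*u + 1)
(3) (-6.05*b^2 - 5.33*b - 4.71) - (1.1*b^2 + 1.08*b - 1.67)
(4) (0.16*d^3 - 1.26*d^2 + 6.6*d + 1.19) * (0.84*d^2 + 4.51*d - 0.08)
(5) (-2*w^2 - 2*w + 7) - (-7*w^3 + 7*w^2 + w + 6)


(1) = j^5 + 13*j^4 + 38*j^3 - 52*j^2 - 168*j
(2) = 5*u^4 + u^3 - 35*u^2 - 27*u - 4
(3) = -7.15*b^2 - 6.41*b - 3.04
(4) = 0.1344*d^5 - 0.3368*d^4 - 0.1514*d^3 + 30.8664*d^2 + 4.8389*d - 0.0952
(5) = 7*w^3 - 9*w^2 - 3*w + 1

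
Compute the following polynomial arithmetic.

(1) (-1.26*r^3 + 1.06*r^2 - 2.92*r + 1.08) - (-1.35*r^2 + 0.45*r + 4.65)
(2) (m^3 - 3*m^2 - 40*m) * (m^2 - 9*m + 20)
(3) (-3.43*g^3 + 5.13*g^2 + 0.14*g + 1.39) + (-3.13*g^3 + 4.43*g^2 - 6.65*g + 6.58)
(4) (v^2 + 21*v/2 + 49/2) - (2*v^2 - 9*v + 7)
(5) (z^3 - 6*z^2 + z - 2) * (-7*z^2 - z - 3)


(1) = -1.26*r^3 + 2.41*r^2 - 3.37*r - 3.57
(2) = m^5 - 12*m^4 + 7*m^3 + 300*m^2 - 800*m
(3) = -6.56*g^3 + 9.56*g^2 - 6.51*g + 7.97
(4) = -v^2 + 39*v/2 + 35/2
(5) = -7*z^5 + 41*z^4 - 4*z^3 + 31*z^2 - z + 6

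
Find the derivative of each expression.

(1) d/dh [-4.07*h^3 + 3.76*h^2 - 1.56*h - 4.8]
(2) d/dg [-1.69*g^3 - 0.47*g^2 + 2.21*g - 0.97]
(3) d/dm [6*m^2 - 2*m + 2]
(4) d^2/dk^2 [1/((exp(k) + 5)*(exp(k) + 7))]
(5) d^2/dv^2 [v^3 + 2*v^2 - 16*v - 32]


(1) = -12.21*h^2 + 7.52*h - 1.56
(2) = -5.07*g^2 - 0.94*g + 2.21
(3) = 12*m - 2
(4) = 4*(exp(3*k) + 9*exp(2*k) + exp(k) - 105)*exp(k)/(exp(6*k) + 36*exp(5*k) + 537*exp(4*k) + 4248*exp(3*k) + 18795*exp(2*k) + 44100*exp(k) + 42875)
(5) = 6*v + 4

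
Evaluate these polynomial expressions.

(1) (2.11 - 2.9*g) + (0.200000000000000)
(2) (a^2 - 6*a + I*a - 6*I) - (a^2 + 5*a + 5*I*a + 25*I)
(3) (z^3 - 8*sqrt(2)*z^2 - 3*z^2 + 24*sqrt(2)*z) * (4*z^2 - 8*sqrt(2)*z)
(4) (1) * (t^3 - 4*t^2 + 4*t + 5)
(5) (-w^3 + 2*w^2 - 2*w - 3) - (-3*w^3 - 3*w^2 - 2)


(1) = 2.31 - 2.9*g
(2) = -11*a - 4*I*a - 31*I
(3) = 4*z^5 - 40*sqrt(2)*z^4 - 12*z^4 + 128*z^3 + 120*sqrt(2)*z^3 - 384*z^2
(4) = t^3 - 4*t^2 + 4*t + 5
(5) = 2*w^3 + 5*w^2 - 2*w - 1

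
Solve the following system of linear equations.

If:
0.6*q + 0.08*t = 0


Then:
q = -0.133333333333333*t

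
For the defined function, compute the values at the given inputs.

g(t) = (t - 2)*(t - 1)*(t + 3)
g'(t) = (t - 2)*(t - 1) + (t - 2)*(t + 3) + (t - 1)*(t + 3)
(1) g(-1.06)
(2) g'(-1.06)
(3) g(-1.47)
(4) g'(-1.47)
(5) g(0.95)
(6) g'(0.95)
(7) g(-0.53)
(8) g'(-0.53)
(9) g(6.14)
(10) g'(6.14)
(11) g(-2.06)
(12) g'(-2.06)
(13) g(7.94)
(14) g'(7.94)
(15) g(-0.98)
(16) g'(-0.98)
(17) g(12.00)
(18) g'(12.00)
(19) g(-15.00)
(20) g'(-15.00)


(1) = 12.23
(2) = -3.63
(3) = 13.11
(4) = -0.52
(5) = 0.21
(6) = -4.29
(7) = 9.56
(8) = -6.16
(9) = 194.50
(10) = 106.10
(11) = 11.68
(12) = 5.73
(13) = 450.99
(14) = 182.13
(15) = 11.92
(16) = -4.12
(17) = 1650.00
(18) = 425.00
(19) = -3264.00
(20) = 668.00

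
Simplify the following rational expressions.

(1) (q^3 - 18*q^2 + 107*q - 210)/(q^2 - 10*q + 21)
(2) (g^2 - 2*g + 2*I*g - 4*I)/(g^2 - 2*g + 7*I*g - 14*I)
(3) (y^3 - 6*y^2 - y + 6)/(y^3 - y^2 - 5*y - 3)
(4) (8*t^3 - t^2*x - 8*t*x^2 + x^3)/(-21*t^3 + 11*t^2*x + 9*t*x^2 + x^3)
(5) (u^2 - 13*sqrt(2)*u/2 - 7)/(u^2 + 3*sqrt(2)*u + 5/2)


(1) = (q^2 - 11*q + 30)/(q - 3)
(2) = (g + 2*I)/(g + 7*I)
(3) = (y^2 - 7*y + 6)/(y^2 - 2*y - 3)
(4) = (-8*t^2 - 7*t*x + x^2)/(21*t^2 + 10*t*x + x^2)
(5) = (4*u - 28*sqrt(2))/(4*u + 10*sqrt(2))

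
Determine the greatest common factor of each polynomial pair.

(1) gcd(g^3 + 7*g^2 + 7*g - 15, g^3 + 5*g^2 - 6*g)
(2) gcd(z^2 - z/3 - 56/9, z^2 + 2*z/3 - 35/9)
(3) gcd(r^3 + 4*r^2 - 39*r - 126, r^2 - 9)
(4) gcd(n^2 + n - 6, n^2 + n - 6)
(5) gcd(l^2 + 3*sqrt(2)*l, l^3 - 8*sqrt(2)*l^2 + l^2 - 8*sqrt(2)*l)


(1) = gcd((g - 1)*(g + 3)*(g + 5), g*(g - 1)*(g + 6)) = g - 1
(2) = z + 7/3
(3) = gcd((r - 6)*(r + 3)*(r + 7), (r - 3)*(r + 3)) = r + 3
(4) = gcd((n - 2)*(n + 3), (n - 2)*(n + 3)) = n^2 + n - 6
(5) = l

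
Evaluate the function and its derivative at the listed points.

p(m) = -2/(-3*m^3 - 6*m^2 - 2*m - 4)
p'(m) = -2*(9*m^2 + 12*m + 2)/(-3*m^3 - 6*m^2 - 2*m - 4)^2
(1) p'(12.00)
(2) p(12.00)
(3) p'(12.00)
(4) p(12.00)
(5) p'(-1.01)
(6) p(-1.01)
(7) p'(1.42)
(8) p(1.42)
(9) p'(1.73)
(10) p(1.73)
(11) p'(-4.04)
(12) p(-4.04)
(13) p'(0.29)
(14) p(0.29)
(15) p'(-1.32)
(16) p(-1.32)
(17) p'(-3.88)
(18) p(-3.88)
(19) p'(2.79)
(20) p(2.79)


(1) = -0.00
(2) = 0.00
(3) = -0.00
(4) = 0.00
(5) = 0.07
(6) = 0.40
(7) = -0.10
(8) = 0.07
(9) = -0.06
(10) = 0.05
(11) = -0.02
(12) = -0.02
(13) = -0.47
(14) = 0.39
(15) = -0.15
(16) = 0.41
(17) = -0.02
(18) = -0.02
(19) = -0.01
(20) = 0.02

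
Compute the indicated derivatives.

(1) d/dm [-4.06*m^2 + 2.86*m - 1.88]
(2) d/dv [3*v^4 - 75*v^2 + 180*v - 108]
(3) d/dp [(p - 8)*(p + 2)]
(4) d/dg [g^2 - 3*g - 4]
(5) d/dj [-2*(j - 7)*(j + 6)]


(1) = 2.86 - 8.12*m
(2) = 12*v^3 - 150*v + 180
(3) = 2*p - 6
(4) = 2*g - 3
(5) = 2 - 4*j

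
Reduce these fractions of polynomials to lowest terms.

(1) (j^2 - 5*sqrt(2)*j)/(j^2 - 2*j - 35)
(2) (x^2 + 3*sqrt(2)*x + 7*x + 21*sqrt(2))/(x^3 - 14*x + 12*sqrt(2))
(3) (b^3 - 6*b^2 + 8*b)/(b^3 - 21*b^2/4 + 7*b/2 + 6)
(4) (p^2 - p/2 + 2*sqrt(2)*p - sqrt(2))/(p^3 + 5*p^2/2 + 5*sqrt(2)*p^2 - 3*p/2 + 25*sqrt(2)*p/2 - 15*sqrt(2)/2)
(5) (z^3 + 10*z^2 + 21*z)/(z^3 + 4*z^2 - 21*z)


(1) = (j^2 - 5*sqrt(2)*j)/(j^2 - 2*j - 35)
(2) = (x + 7)/(x^2 - 3*sqrt(2)*x + 4)
(3) = 4*b/(4*b + 3)
(4) = (4*p + 8*sqrt(2))/(4*p^2 + p*(12 + 20*sqrt(2)) + 60*sqrt(2))
(5) = (z + 3)/(z - 3)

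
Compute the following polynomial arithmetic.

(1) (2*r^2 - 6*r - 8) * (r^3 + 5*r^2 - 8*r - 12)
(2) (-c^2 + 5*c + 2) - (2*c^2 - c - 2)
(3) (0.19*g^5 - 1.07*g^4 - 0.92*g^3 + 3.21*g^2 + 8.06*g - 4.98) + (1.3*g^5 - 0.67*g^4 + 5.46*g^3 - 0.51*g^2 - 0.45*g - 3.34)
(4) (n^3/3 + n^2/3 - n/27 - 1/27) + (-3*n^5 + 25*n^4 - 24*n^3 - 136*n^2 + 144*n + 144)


(1) = 2*r^5 + 4*r^4 - 54*r^3 - 16*r^2 + 136*r + 96
(2) = -3*c^2 + 6*c + 4
(3) = 1.49*g^5 - 1.74*g^4 + 4.54*g^3 + 2.7*g^2 + 7.61*g - 8.32
(4) = -3*n^5 + 25*n^4 - 71*n^3/3 - 407*n^2/3 + 3887*n/27 + 3887/27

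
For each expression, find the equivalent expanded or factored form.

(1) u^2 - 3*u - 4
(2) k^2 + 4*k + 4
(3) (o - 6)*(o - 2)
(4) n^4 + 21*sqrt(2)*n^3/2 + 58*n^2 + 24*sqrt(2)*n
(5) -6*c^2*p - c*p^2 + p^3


(1) = (u - 4)*(u + 1)
(2) = (k + 2)^2
(3) = o^2 - 8*o + 12
(4) = n*(n + sqrt(2)/2)*(n + 4*sqrt(2))*(n + 6*sqrt(2))
(5) = p*(-3*c + p)*(2*c + p)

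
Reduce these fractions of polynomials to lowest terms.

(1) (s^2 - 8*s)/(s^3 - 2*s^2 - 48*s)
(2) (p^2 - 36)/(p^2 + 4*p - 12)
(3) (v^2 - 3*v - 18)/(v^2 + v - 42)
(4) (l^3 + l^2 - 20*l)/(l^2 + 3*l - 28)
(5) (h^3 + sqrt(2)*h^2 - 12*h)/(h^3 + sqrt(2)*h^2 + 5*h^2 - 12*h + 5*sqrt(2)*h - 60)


(1) = 1/(s + 6)
(2) = (p - 6)/(p - 2)
(3) = (v + 3)/(v + 7)
(4) = (l^2 + 5*l)/(l + 7)
(5) = h/(h + 5)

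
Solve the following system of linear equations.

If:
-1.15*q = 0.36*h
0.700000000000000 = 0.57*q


Then:
h = -3.92
q = 1.23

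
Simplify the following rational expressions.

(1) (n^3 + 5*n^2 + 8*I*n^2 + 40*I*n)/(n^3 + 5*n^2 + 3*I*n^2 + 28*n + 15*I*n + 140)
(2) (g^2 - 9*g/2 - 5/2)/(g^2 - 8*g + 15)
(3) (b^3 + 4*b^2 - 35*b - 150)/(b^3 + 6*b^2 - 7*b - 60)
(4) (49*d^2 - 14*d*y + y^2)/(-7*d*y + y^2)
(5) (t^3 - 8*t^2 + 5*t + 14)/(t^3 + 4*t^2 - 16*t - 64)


(1) = (n^2 + 8*I*n)/(n^2 + 3*I*n + 28)
(2) = (2*g + 1)/(2*g - 6)
(3) = (b^2 - b - 30)/(b^2 + b - 12)
(4) = (-7*d + y)/y
(5) = (t^3 - 8*t^2 + 5*t + 14)/(t^3 + 4*t^2 - 16*t - 64)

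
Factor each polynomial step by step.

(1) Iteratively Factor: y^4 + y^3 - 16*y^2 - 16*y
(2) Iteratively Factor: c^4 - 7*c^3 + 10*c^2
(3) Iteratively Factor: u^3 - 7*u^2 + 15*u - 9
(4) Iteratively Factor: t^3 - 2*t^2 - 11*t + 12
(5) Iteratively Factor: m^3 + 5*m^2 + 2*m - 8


(1) = (y - 4)*(y^3 + 5*y^2 + 4*y) = (y - 4)*(y + 1)*(y^2 + 4*y) = y*(y - 4)*(y + 1)*(y + 4)
(2) = (c)*(c^3 - 7*c^2 + 10*c) = c*(c - 2)*(c^2 - 5*c) = c*(c - 5)*(c - 2)*(c)
(3) = (u - 1)*(u^2 - 6*u + 9) = (u - 3)*(u - 1)*(u - 3)
(4) = (t + 3)*(t^2 - 5*t + 4) = (t - 4)*(t + 3)*(t - 1)
(5) = (m - 1)*(m^2 + 6*m + 8) = (m - 1)*(m + 4)*(m + 2)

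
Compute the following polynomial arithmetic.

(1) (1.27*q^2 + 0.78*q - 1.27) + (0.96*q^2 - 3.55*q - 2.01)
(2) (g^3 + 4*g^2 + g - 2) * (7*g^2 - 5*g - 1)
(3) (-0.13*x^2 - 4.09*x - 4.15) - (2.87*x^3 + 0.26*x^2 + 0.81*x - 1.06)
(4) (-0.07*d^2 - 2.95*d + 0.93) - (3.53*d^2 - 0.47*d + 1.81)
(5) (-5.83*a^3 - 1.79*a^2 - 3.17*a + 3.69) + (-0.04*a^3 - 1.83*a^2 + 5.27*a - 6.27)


(1) = 2.23*q^2 - 2.77*q - 3.28
(2) = 7*g^5 + 23*g^4 - 14*g^3 - 23*g^2 + 9*g + 2
(3) = -2.87*x^3 - 0.39*x^2 - 4.9*x - 3.09
(4) = -3.6*d^2 - 2.48*d - 0.88
(5) = -5.87*a^3 - 3.62*a^2 + 2.1*a - 2.58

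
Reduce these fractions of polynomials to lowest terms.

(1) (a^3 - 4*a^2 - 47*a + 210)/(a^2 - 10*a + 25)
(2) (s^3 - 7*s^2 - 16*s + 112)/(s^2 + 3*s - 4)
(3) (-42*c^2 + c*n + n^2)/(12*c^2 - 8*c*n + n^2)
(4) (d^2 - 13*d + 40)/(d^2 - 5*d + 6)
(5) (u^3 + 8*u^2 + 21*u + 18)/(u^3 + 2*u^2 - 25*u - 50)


(1) = (a^2 + a - 42)/(a - 5)
(2) = (s^2 - 11*s + 28)/(s - 1)
(3) = (-7*c - n)/(2*c - n)
(4) = (d^2 - 13*d + 40)/(d^2 - 5*d + 6)
(5) = (u^2 + 6*u + 9)/(u^2 - 25)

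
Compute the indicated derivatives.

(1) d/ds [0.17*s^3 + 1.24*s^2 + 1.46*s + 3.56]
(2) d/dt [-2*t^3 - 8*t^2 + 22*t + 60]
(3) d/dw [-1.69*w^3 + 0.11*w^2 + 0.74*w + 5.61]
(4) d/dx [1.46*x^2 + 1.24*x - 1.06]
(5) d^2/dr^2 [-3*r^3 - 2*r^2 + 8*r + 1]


(1) = 0.51*s^2 + 2.48*s + 1.46
(2) = -6*t^2 - 16*t + 22
(3) = -5.07*w^2 + 0.22*w + 0.74
(4) = 2.92*x + 1.24
(5) = -18*r - 4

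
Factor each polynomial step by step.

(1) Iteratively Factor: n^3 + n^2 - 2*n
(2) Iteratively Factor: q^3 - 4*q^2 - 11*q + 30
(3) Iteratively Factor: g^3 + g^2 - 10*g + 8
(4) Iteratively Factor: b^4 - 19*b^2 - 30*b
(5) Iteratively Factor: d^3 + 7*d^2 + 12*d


(1) = (n + 2)*(n^2 - n) = n*(n + 2)*(n - 1)
(2) = (q - 5)*(q^2 + q - 6) = (q - 5)*(q - 2)*(q + 3)
(3) = (g - 2)*(g^2 + 3*g - 4) = (g - 2)*(g - 1)*(g + 4)
(4) = (b + 3)*(b^3 - 3*b^2 - 10*b) = (b - 5)*(b + 3)*(b^2 + 2*b) = (b - 5)*(b + 2)*(b + 3)*(b)
(5) = (d)*(d^2 + 7*d + 12) = d*(d + 3)*(d + 4)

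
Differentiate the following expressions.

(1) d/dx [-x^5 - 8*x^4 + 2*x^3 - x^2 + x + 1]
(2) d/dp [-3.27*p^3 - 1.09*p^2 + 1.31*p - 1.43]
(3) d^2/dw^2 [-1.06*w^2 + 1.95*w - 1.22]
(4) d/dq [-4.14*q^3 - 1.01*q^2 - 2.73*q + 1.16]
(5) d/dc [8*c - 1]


(1) = -5*x^4 - 32*x^3 + 6*x^2 - 2*x + 1
(2) = -9.81*p^2 - 2.18*p + 1.31
(3) = -2.12000000000000
(4) = -12.42*q^2 - 2.02*q - 2.73
(5) = 8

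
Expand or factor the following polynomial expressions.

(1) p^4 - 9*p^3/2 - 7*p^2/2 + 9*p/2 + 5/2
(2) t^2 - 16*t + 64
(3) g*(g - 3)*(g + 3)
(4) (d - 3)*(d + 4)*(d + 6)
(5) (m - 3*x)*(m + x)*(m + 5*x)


(1) = (p - 5)*(p - 1)*(p + 1/2)*(p + 1)
(2) = (t - 8)^2
(3) = g^3 - 9*g
(4) = d^3 + 7*d^2 - 6*d - 72
(5) = m^3 + 3*m^2*x - 13*m*x^2 - 15*x^3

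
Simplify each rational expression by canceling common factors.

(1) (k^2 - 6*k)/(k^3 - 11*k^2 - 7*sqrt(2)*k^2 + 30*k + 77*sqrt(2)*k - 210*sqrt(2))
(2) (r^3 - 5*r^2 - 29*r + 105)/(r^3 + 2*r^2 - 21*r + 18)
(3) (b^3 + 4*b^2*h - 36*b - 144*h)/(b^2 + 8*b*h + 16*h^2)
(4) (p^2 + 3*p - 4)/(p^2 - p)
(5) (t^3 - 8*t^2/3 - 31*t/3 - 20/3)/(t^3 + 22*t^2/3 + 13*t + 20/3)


(1) = k/(k^2 + k*(-7*sqrt(2) - 5) + 35*sqrt(2))
(2) = (r^2 - 2*r - 35)/(r^2 + 5*r - 6)
(3) = (b^2 - 36)/(b + 4*h)
(4) = (p + 4)/p
(5) = (t - 5)/(t + 5)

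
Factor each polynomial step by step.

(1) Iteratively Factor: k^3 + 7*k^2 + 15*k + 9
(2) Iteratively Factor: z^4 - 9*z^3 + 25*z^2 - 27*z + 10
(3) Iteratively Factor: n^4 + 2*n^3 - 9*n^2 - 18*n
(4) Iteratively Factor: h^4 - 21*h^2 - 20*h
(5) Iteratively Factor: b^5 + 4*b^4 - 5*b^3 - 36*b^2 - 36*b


(1) = (k + 3)*(k^2 + 4*k + 3) = (k + 3)^2*(k + 1)
(2) = (z - 2)*(z^3 - 7*z^2 + 11*z - 5) = (z - 2)*(z - 1)*(z^2 - 6*z + 5) = (z - 2)*(z - 1)^2*(z - 5)
(3) = (n)*(n^3 + 2*n^2 - 9*n - 18) = n*(n + 3)*(n^2 - n - 6) = n*(n - 3)*(n + 3)*(n + 2)
(4) = (h + 1)*(h^3 - h^2 - 20*h) = (h - 5)*(h + 1)*(h^2 + 4*h) = h*(h - 5)*(h + 1)*(h + 4)
(5) = (b + 2)*(b^4 + 2*b^3 - 9*b^2 - 18*b) = (b + 2)*(b + 3)*(b^3 - b^2 - 6*b) = (b - 3)*(b + 2)*(b + 3)*(b^2 + 2*b) = (b - 3)*(b + 2)^2*(b + 3)*(b)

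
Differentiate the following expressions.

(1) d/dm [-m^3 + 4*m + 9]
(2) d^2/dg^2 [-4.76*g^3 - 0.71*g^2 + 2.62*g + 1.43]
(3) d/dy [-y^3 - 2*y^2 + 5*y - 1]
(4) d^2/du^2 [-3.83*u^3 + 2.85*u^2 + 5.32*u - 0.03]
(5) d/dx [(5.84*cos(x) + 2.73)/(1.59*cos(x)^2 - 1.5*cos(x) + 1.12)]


(1) = 4 - 3*m^2
(2) = -28.56*g - 1.42
(3) = -3*y^2 - 4*y + 5
(4) = 5.7 - 22.98*u
(5) = (9.2856*cos(x)^2 + 8.6814*cos(x) - 10.6358)*sin(x)/(2.5281*cos(x)^4 - 4.77*cos(x)^3 + 5.8116*cos(x)^2 - 3.36*cos(x) + 1.2544)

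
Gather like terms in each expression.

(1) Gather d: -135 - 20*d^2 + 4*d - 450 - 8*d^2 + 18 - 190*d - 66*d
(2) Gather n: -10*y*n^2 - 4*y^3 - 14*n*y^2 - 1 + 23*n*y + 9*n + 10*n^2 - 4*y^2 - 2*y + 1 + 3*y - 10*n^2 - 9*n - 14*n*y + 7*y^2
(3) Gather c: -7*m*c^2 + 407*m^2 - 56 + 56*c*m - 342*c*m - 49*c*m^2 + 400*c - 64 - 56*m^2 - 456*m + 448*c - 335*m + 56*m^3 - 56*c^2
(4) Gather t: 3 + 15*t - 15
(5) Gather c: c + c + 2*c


(1) = -28*d^2 - 252*d - 567
(2) = -10*n^2*y + n*(-14*y^2 + 9*y) - 4*y^3 + 3*y^2 + y
(3) = c^2*(-7*m - 56) + c*(-49*m^2 - 286*m + 848) + 56*m^3 + 351*m^2 - 791*m - 120
(4) = 15*t - 12
(5) = 4*c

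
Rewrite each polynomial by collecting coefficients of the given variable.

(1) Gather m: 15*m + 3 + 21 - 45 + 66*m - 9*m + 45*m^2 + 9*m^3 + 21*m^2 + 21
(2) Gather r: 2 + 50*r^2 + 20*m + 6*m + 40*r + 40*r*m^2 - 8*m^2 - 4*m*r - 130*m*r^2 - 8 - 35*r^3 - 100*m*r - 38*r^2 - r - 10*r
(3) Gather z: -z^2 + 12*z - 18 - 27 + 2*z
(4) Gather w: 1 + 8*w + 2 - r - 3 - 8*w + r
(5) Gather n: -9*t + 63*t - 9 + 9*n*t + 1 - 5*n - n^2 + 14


(1) = 9*m^3 + 66*m^2 + 72*m
(2) = -8*m^2 + 26*m - 35*r^3 + r^2*(12 - 130*m) + r*(40*m^2 - 104*m + 29) - 6
(3) = -z^2 + 14*z - 45
(4) = 0
(5) = -n^2 + n*(9*t - 5) + 54*t + 6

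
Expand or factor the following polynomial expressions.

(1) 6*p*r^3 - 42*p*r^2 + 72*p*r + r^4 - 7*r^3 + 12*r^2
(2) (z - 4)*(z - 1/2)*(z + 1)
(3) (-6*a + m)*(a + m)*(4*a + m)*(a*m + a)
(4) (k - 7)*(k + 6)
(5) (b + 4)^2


(1) = r*(6*p + r)*(r - 4)*(r - 3)
(2) = z^3 - 7*z^2/2 - 5*z/2 + 2
(3) = -24*a^4*m - 24*a^4 - 26*a^3*m^2 - 26*a^3*m - a^2*m^3 - a^2*m^2 + a*m^4 + a*m^3
(4) = k^2 - k - 42
(5) = b^2 + 8*b + 16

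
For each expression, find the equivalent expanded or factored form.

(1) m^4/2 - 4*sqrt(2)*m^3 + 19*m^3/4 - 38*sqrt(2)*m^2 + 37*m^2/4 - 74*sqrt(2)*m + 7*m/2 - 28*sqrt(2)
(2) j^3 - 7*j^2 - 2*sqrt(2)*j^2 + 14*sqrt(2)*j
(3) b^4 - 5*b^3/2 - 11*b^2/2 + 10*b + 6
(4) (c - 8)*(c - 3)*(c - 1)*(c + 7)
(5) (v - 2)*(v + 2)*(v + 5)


(1) = (m/2 + 1)*(m + 1/2)*(m + 7)*(m - 8*sqrt(2))
(2) = j*(j - 7)*(j - 2*sqrt(2))
(3) = (b - 3)*(b - 2)*(b + 1/2)*(b + 2)
(4) = c^4 - 5*c^3 - 49*c^2 + 221*c - 168
(5) = v^3 + 5*v^2 - 4*v - 20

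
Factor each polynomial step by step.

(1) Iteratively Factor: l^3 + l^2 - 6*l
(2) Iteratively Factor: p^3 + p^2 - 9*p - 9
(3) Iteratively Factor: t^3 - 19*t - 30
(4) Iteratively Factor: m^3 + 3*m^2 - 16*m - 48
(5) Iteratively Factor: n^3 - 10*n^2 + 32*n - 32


(1) = (l - 2)*(l^2 + 3*l) = l*(l - 2)*(l + 3)
(2) = (p - 3)*(p^2 + 4*p + 3) = (p - 3)*(p + 1)*(p + 3)
(3) = (t + 3)*(t^2 - 3*t - 10) = (t - 5)*(t + 3)*(t + 2)
(4) = (m + 4)*(m^2 - m - 12) = (m - 4)*(m + 4)*(m + 3)
(5) = (n - 2)*(n^2 - 8*n + 16) = (n - 4)*(n - 2)*(n - 4)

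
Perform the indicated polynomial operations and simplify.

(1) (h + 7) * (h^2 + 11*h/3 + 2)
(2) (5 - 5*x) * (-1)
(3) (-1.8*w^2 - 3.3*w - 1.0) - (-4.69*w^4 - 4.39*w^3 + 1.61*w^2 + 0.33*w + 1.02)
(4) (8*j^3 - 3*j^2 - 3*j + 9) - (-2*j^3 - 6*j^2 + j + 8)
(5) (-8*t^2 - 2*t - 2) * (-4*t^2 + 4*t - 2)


(1) = h^3 + 32*h^2/3 + 83*h/3 + 14
(2) = 5*x - 5
(3) = 4.69*w^4 + 4.39*w^3 - 3.41*w^2 - 3.63*w - 2.02
(4) = 10*j^3 + 3*j^2 - 4*j + 1
(5) = 32*t^4 - 24*t^3 + 16*t^2 - 4*t + 4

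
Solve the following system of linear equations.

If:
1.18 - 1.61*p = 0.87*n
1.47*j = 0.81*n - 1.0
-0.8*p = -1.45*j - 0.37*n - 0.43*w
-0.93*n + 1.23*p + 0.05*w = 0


Then:
j = -0.34
n = 0.61
p = 0.40
w = 1.39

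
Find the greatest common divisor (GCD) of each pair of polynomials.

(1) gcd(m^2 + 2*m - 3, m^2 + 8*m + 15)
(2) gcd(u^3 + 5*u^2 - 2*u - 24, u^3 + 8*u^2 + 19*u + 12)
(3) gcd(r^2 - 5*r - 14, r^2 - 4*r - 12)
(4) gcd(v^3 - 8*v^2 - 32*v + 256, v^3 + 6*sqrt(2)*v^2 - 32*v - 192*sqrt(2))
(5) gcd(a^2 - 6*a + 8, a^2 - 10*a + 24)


(1) = gcd((m - 1)*(m + 3), (m + 3)*(m + 5)) = m + 3
(2) = gcd((u - 2)*(u + 3)*(u + 4), (u + 1)*(u + 3)*(u + 4)) = u^2 + 7*u + 12
(3) = r + 2
(4) = v^2 - 32
(5) = a - 4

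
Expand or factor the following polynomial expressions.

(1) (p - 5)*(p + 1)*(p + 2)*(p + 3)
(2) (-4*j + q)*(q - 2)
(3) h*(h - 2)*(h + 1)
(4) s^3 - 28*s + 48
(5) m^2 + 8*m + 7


(1) = p^4 + p^3 - 19*p^2 - 49*p - 30
(2) = -4*j*q + 8*j + q^2 - 2*q
(3) = h^3 - h^2 - 2*h
(4) = (s - 4)*(s - 2)*(s + 6)
(5) = (m + 1)*(m + 7)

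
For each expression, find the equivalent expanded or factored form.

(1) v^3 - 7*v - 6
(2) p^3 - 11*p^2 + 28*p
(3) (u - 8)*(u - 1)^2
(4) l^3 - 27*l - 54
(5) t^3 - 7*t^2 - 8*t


(1) = (v - 3)*(v + 1)*(v + 2)
(2) = p*(p - 7)*(p - 4)
(3) = u^3 - 10*u^2 + 17*u - 8
(4) = (l - 6)*(l + 3)^2
(5) = t*(t - 8)*(t + 1)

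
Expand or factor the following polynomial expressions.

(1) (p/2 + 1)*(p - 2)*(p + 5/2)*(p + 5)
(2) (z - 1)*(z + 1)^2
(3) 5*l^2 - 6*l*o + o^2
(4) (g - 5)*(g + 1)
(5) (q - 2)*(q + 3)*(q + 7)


(1) = p^4/2 + 15*p^3/4 + 17*p^2/4 - 15*p - 25
(2) = z^3 + z^2 - z - 1
(3) = (-5*l + o)*(-l + o)
(4) = g^2 - 4*g - 5
(5) = q^3 + 8*q^2 + q - 42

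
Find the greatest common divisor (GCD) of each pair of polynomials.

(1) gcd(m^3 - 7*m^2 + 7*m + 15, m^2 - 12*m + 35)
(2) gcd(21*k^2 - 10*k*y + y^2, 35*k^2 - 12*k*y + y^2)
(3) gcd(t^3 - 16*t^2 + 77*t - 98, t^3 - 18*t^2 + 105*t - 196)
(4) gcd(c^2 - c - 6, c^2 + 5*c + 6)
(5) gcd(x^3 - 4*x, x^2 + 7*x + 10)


(1) = gcd((m - 5)*(m - 3)*(m + 1), (m - 7)*(m - 5)) = m - 5
(2) = gcd((-7*k + y)*(-3*k + y), (-7*k + y)*(-5*k + y)) = -7*k + y
(3) = gcd((t - 7)^2*(t - 2), (t - 7)^2*(t - 4)) = t^2 - 14*t + 49
(4) = c + 2
(5) = gcd(x*(x - 2)*(x + 2), (x + 2)*(x + 5)) = x + 2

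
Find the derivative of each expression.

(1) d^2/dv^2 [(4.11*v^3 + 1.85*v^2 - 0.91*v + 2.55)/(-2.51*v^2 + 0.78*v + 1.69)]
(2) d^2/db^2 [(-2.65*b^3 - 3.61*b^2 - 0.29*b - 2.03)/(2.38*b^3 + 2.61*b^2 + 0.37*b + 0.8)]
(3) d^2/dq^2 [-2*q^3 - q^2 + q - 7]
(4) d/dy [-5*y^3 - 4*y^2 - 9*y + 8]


(1) = (-35.647144*v^3 - 175.983432*v^2 - 17.316312*v - 37.703224)/(15.813251*v^6 - 14.742234*v^5 - 27.360255*v^4 + 19.37754*v^3 + 18.421845*v^2 - 6.683274*v - 4.826809)
(2) = (-7.974428*b^6 + 4.145484*b^5 - 69.17232*b^4 - 91.65819*b^3 - 46.551486*b^2 + 4.885614*b + 3.472346)/(13.481272*b^9 + 44.352252*b^8 + 54.925878*b^7 + 45.164337*b^6 + 38.355537*b^5 + 21.647847*b^4 + 9.255613*b^3 + 5.33976*b^2 + 0.7104*b + 0.512)
(3) = -12*q - 2
(4) = -15*y^2 - 8*y - 9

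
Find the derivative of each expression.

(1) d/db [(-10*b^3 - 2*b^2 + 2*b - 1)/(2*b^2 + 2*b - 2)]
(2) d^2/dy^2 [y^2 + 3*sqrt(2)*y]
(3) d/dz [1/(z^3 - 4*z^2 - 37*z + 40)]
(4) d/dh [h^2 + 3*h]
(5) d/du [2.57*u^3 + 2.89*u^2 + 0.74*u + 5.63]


(1) = (-5*b^4 - 10*b^3 + 13*b^2 + 3*b - 1/2)/(b^4 + 2*b^3 - b^2 - 2*b + 1)
(2) = 2
(3) = (-3*z^2 + 8*z + 37)/(z^3 - 4*z^2 - 37*z + 40)^2
(4) = 2*h + 3
(5) = 7.71*u^2 + 5.78*u + 0.74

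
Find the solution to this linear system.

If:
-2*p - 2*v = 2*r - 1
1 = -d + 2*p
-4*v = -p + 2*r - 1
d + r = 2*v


Then:
d = -9/7
p = -1/7
r = 6/7
v = -3/14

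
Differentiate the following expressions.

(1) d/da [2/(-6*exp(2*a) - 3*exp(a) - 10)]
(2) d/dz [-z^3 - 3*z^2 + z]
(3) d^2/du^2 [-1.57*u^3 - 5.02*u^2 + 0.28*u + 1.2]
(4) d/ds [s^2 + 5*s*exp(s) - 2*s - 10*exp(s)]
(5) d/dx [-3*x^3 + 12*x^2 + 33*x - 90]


(1) = (24*exp(a) + 6)*exp(a)/(6*exp(2*a) + 3*exp(a) + 10)^2
(2) = -3*z^2 - 6*z + 1
(3) = -9.42*u - 10.04
(4) = 5*s*exp(s) + 2*s - 5*exp(s) - 2
(5) = -9*x^2 + 24*x + 33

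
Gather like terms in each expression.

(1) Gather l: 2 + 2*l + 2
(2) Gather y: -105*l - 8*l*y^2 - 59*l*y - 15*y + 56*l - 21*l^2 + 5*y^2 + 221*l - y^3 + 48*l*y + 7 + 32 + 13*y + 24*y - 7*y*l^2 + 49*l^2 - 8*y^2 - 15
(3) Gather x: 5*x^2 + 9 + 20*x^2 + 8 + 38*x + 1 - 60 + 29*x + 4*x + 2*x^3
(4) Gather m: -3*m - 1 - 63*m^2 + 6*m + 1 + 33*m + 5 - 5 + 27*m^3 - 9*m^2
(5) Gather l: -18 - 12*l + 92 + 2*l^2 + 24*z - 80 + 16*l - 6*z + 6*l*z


(1) = 2*l + 4
(2) = 28*l^2 + 172*l - y^3 + y^2*(-8*l - 3) + y*(-7*l^2 - 11*l + 22) + 24
(3) = 2*x^3 + 25*x^2 + 71*x - 42
(4) = 27*m^3 - 72*m^2 + 36*m
(5) = 2*l^2 + l*(6*z + 4) + 18*z - 6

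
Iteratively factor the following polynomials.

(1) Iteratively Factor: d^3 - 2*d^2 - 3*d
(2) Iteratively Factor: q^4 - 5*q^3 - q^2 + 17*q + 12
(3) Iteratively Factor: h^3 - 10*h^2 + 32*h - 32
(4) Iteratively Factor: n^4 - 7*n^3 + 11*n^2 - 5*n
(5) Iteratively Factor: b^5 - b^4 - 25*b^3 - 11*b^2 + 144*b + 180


(1) = (d + 1)*(d^2 - 3*d) = d*(d + 1)*(d - 3)
(2) = (q - 4)*(q^3 - q^2 - 5*q - 3) = (q - 4)*(q - 3)*(q^2 + 2*q + 1) = (q - 4)*(q - 3)*(q + 1)*(q + 1)
(3) = (h - 4)*(h^2 - 6*h + 8) = (h - 4)*(h - 2)*(h - 4)
(4) = (n - 1)*(n^3 - 6*n^2 + 5*n) = (n - 5)*(n - 1)*(n^2 - n) = (n - 5)*(n - 1)^2*(n)
(5) = (b + 2)*(b^4 - 3*b^3 - 19*b^2 + 27*b + 90) = (b - 3)*(b + 2)*(b^3 - 19*b - 30) = (b - 3)*(b + 2)*(b + 3)*(b^2 - 3*b - 10) = (b - 3)*(b + 2)^2*(b + 3)*(b - 5)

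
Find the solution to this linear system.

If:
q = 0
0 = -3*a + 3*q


Then:
a = 0
q = 0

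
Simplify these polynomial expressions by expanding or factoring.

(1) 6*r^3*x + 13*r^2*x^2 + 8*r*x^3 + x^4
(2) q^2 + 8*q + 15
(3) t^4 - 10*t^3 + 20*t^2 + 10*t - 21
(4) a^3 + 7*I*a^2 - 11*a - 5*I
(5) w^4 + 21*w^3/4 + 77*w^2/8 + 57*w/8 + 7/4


(1) = x*(r + x)^2*(6*r + x)
(2) = (q + 3)*(q + 5)
(3) = (t - 7)*(t - 3)*(t - 1)*(t + 1)
(4) = (a + I)^2*(a + 5*I)
(5) = (w + 1/2)*(w + 1)*(w + 7/4)*(w + 2)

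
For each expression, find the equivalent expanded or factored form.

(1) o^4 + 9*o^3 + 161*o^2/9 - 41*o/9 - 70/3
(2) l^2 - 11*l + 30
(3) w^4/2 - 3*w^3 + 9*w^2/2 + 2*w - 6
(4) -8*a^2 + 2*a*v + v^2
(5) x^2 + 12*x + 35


(1) = (o - 1)*(o + 5/3)*(o + 7/3)*(o + 6)
(2) = (l - 6)*(l - 5)
(3) = (w/2 + 1/2)*(w - 3)*(w - 2)^2
(4) = (-2*a + v)*(4*a + v)
(5) = (x + 5)*(x + 7)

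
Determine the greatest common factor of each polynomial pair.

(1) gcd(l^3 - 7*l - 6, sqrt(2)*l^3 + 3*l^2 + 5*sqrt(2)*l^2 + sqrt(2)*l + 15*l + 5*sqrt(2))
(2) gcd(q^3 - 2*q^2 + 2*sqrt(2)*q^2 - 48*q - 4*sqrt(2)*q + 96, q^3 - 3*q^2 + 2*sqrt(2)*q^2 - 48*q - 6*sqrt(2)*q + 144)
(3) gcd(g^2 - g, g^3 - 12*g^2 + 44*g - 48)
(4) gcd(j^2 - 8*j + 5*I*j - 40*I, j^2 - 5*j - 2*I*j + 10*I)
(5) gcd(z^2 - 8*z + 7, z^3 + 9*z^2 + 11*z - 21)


(1) = 1
(2) = gcd((q - 2)*(q - 4*sqrt(2))*(q + 6*sqrt(2)), (q - 3)*(q - 4*sqrt(2))*(q + 6*sqrt(2))) = q^2 + 2*sqrt(2)*q - 48
(3) = 1
(4) = 1
(5) = gcd((z - 7)*(z - 1), (z - 1)*(z + 3)*(z + 7)) = z - 1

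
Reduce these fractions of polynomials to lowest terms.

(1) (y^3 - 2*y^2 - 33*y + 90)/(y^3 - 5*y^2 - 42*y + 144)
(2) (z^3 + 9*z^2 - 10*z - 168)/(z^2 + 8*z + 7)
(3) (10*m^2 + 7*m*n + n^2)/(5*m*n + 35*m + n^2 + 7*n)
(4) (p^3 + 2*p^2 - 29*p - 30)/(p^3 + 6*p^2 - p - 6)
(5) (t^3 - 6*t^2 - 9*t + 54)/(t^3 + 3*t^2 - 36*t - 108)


(1) = (y - 5)/(y - 8)
(2) = (z^2 + 2*z - 24)/(z + 1)
(3) = (2*m + n)/(n + 7)
(4) = (p - 5)/(p - 1)
(5) = (t - 3)/(t + 6)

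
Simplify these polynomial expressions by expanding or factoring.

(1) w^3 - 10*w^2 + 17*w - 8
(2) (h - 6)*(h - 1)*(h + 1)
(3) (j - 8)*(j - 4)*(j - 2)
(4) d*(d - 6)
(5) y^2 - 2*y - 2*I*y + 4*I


(1) = (w - 8)*(w - 1)^2
(2) = h^3 - 6*h^2 - h + 6
(3) = j^3 - 14*j^2 + 56*j - 64
(4) = d^2 - 6*d
(5) = (y - 2)*(y - 2*I)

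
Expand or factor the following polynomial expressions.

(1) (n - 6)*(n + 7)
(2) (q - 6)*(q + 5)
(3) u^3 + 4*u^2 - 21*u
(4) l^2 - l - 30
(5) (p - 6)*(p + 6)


(1) = n^2 + n - 42
(2) = q^2 - q - 30
(3) = u*(u - 3)*(u + 7)
(4) = (l - 6)*(l + 5)
(5) = p^2 - 36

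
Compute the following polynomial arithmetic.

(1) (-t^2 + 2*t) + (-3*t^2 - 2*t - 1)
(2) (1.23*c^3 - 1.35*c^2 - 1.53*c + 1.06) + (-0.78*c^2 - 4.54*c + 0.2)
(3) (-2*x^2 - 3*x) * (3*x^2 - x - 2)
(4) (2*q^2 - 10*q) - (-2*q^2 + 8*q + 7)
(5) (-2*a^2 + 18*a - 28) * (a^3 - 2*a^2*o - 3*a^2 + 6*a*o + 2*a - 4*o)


(1) = -4*t^2 - 1
(2) = 1.23*c^3 - 2.13*c^2 - 6.07*c + 1.26
(3) = -6*x^4 - 7*x^3 + 7*x^2 + 6*x
(4) = 4*q^2 - 18*q - 7
(5) = -2*a^5 + 4*a^4*o + 24*a^4 - 48*a^3*o - 86*a^3 + 172*a^2*o + 120*a^2 - 240*a*o - 56*a + 112*o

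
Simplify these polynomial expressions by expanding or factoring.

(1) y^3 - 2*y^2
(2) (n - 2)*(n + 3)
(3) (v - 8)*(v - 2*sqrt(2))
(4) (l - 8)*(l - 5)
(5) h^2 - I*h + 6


(1) = y^2*(y - 2)
(2) = n^2 + n - 6
(3) = v^2 - 8*v - 2*sqrt(2)*v + 16*sqrt(2)
(4) = l^2 - 13*l + 40
(5) = (h - 3*I)*(h + 2*I)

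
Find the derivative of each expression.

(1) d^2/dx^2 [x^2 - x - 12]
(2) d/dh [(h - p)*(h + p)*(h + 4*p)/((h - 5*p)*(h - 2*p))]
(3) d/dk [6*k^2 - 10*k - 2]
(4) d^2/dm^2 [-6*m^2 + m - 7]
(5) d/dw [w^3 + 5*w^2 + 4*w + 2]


(1) = 2
(2) = (h^4 - 14*h^3*p + 3*h^2*p^2 + 88*h*p^3 - 38*p^4)/(h^4 - 14*h^3*p + 69*h^2*p^2 - 140*h*p^3 + 100*p^4)
(3) = 12*k - 10
(4) = -12
(5) = 3*w^2 + 10*w + 4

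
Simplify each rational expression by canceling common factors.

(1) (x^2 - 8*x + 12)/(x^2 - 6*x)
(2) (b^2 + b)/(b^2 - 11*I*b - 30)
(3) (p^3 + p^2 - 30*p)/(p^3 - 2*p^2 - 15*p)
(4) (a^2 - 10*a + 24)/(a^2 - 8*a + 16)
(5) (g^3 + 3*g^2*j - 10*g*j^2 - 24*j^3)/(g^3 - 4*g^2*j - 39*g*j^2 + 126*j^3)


(1) = (x - 2)/x
(2) = (b^2 + b)/(b^2 - 11*I*b - 30)
(3) = (p + 6)/(p + 3)
(4) = (a - 6)/(a - 4)
(5) = (g^2 + 6*g*j + 8*j^2)/(g^2 - g*j - 42*j^2)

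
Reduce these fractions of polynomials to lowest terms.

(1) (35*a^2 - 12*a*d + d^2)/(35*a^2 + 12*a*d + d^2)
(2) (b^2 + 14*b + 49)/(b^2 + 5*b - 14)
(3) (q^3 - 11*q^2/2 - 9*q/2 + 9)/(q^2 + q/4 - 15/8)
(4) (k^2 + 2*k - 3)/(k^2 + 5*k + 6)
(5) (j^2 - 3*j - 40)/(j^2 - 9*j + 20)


(1) = (35*a^2 - 12*a*d + d^2)/(35*a^2 + 12*a*d + d^2)
(2) = (b + 7)/(b - 2)
(3) = (4*q^2 - 28*q + 24)/(4*q - 5)
(4) = (k - 1)/(k + 2)
(5) = (j^2 - 3*j - 40)/(j^2 - 9*j + 20)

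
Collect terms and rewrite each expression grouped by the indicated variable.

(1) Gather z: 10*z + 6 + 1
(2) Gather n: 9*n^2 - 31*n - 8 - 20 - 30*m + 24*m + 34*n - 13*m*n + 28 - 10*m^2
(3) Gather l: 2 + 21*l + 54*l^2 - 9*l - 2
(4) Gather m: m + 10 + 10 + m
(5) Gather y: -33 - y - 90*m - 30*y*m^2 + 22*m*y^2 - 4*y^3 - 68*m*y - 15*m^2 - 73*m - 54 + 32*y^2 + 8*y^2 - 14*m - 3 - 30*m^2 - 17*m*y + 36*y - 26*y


(1) = 10*z + 7
(2) = -10*m^2 - 6*m + 9*n^2 + n*(3 - 13*m)
(3) = 54*l^2 + 12*l
(4) = 2*m + 20
(5) = -45*m^2 - 177*m - 4*y^3 + y^2*(22*m + 40) + y*(-30*m^2 - 85*m + 9) - 90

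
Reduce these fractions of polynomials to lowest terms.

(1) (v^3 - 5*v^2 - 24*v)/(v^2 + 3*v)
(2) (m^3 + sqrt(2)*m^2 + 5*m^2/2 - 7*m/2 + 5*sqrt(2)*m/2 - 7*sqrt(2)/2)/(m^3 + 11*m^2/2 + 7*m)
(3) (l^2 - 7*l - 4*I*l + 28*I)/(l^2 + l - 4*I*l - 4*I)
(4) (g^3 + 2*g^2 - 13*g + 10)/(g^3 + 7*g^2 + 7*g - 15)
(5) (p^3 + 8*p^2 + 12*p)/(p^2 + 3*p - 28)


(1) = v - 8
(2) = (4*m^2 + m*(-4 + 4*sqrt(2)) - 4*sqrt(2))/(4*m^2 + 8*m)
(3) = (l - 7)/(l + 1)
(4) = (g - 2)/(g + 3)
(5) = (p^3 + 8*p^2 + 12*p)/(p^2 + 3*p - 28)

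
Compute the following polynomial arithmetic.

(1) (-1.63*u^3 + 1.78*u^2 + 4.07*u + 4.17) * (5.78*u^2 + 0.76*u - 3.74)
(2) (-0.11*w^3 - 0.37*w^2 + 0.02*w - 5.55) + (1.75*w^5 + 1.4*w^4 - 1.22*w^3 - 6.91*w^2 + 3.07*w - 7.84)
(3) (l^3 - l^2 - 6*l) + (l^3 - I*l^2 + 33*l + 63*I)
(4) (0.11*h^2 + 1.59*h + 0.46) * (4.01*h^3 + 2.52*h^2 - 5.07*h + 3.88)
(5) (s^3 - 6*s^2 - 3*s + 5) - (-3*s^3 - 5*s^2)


(1) = -9.4214*u^5 + 9.0496*u^4 + 30.9736*u^3 + 20.5386*u^2 - 12.0526*u - 15.5958
(2) = 1.75*w^5 + 1.4*w^4 - 1.33*w^3 - 7.28*w^2 + 3.09*w - 13.39
(3) = 2*l^3 - l^2 - I*l^2 + 27*l + 63*I
(4) = 0.4411*h^5 + 6.6531*h^4 + 5.2937*h^3 - 6.4753*h^2 + 3.837*h + 1.7848
(5) = 4*s^3 - s^2 - 3*s + 5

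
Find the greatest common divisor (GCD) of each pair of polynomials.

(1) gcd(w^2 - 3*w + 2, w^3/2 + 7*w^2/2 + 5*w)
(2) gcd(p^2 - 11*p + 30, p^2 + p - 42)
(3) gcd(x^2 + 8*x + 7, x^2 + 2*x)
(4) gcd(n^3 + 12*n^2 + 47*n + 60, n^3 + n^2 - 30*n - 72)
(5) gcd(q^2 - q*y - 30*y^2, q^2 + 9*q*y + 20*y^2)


(1) = gcd((w - 2)*(w - 1), w*(w/2 + 1)*(w + 5)) = 1
(2) = gcd((p - 6)*(p - 5), (p - 6)*(p + 7)) = p - 6
(3) = gcd((x + 1)*(x + 7), x*(x + 2)) = 1
(4) = n^2 + 7*n + 12
(5) = gcd((q - 6*y)*(q + 5*y), (q + 4*y)*(q + 5*y)) = q + 5*y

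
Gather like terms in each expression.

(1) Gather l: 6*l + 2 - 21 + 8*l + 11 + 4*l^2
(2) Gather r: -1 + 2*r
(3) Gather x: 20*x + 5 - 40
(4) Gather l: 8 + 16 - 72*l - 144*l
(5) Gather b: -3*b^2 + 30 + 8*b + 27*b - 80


(1) = 4*l^2 + 14*l - 8
(2) = 2*r - 1
(3) = 20*x - 35
(4) = 24 - 216*l
(5) = -3*b^2 + 35*b - 50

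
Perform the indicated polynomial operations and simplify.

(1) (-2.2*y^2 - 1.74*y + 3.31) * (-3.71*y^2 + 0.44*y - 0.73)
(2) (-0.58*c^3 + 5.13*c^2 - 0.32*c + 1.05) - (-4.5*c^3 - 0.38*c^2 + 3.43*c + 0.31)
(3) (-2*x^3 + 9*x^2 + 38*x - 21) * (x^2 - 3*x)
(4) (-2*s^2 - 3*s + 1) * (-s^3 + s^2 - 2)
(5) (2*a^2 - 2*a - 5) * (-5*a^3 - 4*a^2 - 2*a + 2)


(1) = 8.162*y^4 + 5.4874*y^3 - 11.4397*y^2 + 2.7266*y - 2.4163
(2) = 3.92*c^3 + 5.51*c^2 - 3.75*c + 0.74
(3) = -2*x^5 + 15*x^4 + 11*x^3 - 135*x^2 + 63*x
(4) = 2*s^5 + s^4 - 4*s^3 + 5*s^2 + 6*s - 2
(5) = -10*a^5 + 2*a^4 + 29*a^3 + 28*a^2 + 6*a - 10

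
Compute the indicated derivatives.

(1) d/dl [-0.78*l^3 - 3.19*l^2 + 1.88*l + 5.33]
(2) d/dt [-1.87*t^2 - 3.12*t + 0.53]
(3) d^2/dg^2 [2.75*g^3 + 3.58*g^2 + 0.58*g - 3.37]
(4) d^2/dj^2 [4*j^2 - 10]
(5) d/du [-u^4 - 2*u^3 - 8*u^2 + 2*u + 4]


(1) = -2.34*l^2 - 6.38*l + 1.88
(2) = -3.74*t - 3.12
(3) = 16.5*g + 7.16
(4) = 8
(5) = -4*u^3 - 6*u^2 - 16*u + 2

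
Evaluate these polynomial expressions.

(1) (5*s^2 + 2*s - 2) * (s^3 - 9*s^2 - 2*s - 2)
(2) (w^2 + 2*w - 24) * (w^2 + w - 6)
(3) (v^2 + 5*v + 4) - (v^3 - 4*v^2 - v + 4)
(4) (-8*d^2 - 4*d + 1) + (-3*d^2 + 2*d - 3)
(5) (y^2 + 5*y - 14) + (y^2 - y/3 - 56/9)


(1) = 5*s^5 - 43*s^4 - 30*s^3 + 4*s^2 + 4
(2) = w^4 + 3*w^3 - 28*w^2 - 36*w + 144
(3) = -v^3 + 5*v^2 + 6*v
(4) = -11*d^2 - 2*d - 2
(5) = 2*y^2 + 14*y/3 - 182/9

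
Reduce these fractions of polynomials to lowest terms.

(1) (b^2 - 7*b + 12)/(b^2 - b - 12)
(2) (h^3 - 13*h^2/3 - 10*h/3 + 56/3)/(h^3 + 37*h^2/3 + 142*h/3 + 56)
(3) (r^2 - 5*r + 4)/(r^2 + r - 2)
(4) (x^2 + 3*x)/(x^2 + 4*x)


(1) = (b - 3)/(b + 3)
(2) = (3*h^3 - 13*h^2 - 10*h + 56)/(3*h^3 + 37*h^2 + 142*h + 168)
(3) = (r - 4)/(r + 2)
(4) = (x + 3)/(x + 4)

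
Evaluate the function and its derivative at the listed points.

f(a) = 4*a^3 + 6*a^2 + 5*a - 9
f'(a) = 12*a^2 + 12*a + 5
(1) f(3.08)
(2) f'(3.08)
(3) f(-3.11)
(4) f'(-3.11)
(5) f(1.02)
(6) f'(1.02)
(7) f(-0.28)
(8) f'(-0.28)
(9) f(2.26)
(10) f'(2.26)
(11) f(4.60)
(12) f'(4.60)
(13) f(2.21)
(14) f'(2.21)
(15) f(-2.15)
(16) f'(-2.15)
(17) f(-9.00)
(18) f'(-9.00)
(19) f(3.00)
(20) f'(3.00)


(1) = 180.19
(2) = 155.80
(3) = -86.84
(4) = 83.75
(5) = 6.59
(6) = 29.72
(7) = -10.02
(8) = 2.58
(9) = 79.12
(10) = 93.41
(11) = 530.30
(12) = 314.12
(13) = 74.53
(14) = 90.13
(15) = -31.77
(16) = 34.67
(17) = -2484.00
(18) = 869.00
(19) = 168.00
(20) = 149.00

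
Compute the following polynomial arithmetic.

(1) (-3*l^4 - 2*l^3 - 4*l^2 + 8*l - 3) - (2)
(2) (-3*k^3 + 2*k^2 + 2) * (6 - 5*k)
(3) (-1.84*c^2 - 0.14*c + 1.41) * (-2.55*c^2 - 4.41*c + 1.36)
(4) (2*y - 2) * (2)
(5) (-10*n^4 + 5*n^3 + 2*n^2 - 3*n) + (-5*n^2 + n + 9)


(1) = -3*l^4 - 2*l^3 - 4*l^2 + 8*l - 5
(2) = 15*k^4 - 28*k^3 + 12*k^2 - 10*k + 12
(3) = 4.692*c^4 + 8.4714*c^3 - 5.4805*c^2 - 6.4085*c + 1.9176
(4) = 4*y - 4
(5) = -10*n^4 + 5*n^3 - 3*n^2 - 2*n + 9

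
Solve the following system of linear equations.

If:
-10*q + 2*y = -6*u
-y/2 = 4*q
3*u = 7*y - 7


Then:
q = -7/69
u = -91/207
y = 56/69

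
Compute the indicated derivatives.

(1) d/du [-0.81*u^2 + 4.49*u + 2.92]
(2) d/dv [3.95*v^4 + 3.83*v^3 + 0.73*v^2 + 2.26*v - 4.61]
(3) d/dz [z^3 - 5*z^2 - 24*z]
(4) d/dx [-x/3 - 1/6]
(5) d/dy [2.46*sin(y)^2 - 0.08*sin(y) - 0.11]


(1) = 4.49 - 1.62*u
(2) = 15.8*v^3 + 11.49*v^2 + 1.46*v + 2.26
(3) = 3*z^2 - 10*z - 24
(4) = -1/3
(5) = (4.92*sin(y) - 0.08)*cos(y)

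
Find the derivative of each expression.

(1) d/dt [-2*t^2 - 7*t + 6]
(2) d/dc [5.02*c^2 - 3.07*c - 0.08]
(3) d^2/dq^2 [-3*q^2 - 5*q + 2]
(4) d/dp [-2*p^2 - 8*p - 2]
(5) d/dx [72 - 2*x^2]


(1) = -4*t - 7
(2) = 10.04*c - 3.07
(3) = -6
(4) = -4*p - 8
(5) = -4*x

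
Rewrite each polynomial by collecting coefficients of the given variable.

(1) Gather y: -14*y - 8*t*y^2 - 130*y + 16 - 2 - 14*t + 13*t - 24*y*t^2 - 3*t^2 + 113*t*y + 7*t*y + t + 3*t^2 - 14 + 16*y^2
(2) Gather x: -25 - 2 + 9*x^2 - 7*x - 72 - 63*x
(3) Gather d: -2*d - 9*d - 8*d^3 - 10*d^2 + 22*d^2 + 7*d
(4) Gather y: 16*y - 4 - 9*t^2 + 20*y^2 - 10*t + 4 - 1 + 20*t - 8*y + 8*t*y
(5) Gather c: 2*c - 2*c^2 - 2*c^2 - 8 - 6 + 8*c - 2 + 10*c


(1) = y^2*(16 - 8*t) + y*(-24*t^2 + 120*t - 144)
(2) = 9*x^2 - 70*x - 99
(3) = -8*d^3 + 12*d^2 - 4*d
(4) = -9*t^2 + 10*t + 20*y^2 + y*(8*t + 8) - 1
(5) = -4*c^2 + 20*c - 16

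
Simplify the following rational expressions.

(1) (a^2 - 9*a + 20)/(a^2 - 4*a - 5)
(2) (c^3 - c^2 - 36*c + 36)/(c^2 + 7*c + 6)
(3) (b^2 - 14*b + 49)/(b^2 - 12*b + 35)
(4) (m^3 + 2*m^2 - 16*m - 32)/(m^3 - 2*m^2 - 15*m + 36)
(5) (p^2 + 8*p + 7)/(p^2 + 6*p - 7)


(1) = (a - 4)/(a + 1)
(2) = (c^2 - 7*c + 6)/(c + 1)
(3) = (b - 7)/(b - 5)
(4) = (m^2 - 2*m - 8)/(m^2 - 6*m + 9)
(5) = (p + 1)/(p - 1)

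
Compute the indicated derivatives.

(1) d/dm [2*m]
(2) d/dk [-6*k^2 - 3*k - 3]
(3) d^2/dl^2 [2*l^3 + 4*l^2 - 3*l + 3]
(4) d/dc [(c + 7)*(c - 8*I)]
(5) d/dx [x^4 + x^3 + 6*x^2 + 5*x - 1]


(1) = 2
(2) = -12*k - 3
(3) = 12*l + 8
(4) = 2*c + 7 - 8*I
(5) = 4*x^3 + 3*x^2 + 12*x + 5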